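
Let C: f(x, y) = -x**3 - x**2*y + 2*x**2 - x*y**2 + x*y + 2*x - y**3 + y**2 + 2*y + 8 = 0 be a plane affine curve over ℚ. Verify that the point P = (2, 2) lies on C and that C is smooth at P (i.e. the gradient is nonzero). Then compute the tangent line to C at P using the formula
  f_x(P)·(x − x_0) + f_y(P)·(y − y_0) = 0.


Tangent line at P: -12*x - 16*y + 56 = 0.

Step 1: f(2, 2) = 0, so P lies on C.
Step 2: partial derivatives
  f_x(x, y) = -3*x**2 - 2*x*y + 4*x - y**2 + y + 2, f_y(x, y) = -x**2 - 2*x*y + x - 3*y**2 + 2*y + 2.
  f_x(P) = -12, f_y(P) = -16 (gradient nonzero, so P is smooth).
Step 3: tangent line at P: -12·(x − 2) + -16·(y − 2) = 0.
Expanding: -12*x - 16*y + 56 = 0.


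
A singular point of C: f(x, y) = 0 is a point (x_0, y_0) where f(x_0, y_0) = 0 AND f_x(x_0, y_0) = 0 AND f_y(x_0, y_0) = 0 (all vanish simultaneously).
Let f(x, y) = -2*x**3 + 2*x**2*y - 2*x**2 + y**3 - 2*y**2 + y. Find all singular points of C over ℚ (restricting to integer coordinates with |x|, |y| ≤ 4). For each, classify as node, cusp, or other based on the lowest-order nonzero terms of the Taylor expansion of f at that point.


Singular points: {(0, 1)}; classification: cusp.

Compute partial derivatives:
  f_x = -6*x**2 + 4*x*y - 4*x.
  f_y = 2*x**2 + 3*y**2 - 4*y + 1.
Scan x_0 ∈ {−4, ..., 4}. For each x_0, f_y(x_0, y) is a polynomial in y; find its integer roots y ∈ {−4, ..., 4}, then test f_x and f at those candidates.
  x = -4: f_y(-4, y) = 3*y**2 - 4*y + 33; no integer root y with |y| ≤ 4.
  x = -3: f_y(-3, y) = 3*y**2 - 4*y + 19; no integer root y with |y| ≤ 4.
  x = -2: f_y(-2, y) = 3*y**2 - 4*y + 9; no integer root y with |y| ≤ 4.
  x = -1: f_y(-1, y) = 3*y**2 - 4*y + 3; no integer root y with |y| ≤ 4.
  x = 0: f_y(0, y) = 3*y**2 - 4*y + 1; vanishes at y ∈ {1}. (0, 1): f_x = 0, f = 0 — SINGULAR.
  x = 1: f_y(1, y) = 3*y**2 - 4*y + 3; no integer root y with |y| ≤ 4.
  x = 2: f_y(2, y) = 3*y**2 - 4*y + 9; no integer root y with |y| ≤ 4.
  x = 3: f_y(3, y) = 3*y**2 - 4*y + 19; no integer root y with |y| ≤ 4.
  x = 4: f_y(4, y) = 3*y**2 - 4*y + 33; no integer root y with |y| ≤ 4.
Only singular point on the grid: (0, 1).
Classify: substitute x = 0 + u, y = 1 + v and expand: f = -2*u**3 + 2*u**2*v + v**3 + v**2.
No constant or linear terms (consistent with a singular point). Quadratic part: v**2. Cubic part: -2*u**3 + 2*u**2*v + v**3.
The quadratic part v**2 is a perfect square, so there is a single (double) tangent line v = 0, i.e. y = 1. Restricting the cubic part to that line (v = 0) leaves -2*u**3 ≠ 0, so f is not divisible by v and the branch is v² ≈ 2*u**3 to lowest order — this is a cusp.
Classification: cusp.


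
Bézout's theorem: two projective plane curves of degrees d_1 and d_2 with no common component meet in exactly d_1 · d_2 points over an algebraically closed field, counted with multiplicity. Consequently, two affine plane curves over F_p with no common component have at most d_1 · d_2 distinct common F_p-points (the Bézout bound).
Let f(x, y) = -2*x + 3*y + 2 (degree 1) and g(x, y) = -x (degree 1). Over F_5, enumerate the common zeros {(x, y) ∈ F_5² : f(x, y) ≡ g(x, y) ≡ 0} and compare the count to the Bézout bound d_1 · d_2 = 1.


Common zeros: {(0, 1)}; count = 1; Bézout bound = 1.

deg(f) = 1, deg(g) = 1, so Bézout bound = 1.
Scan x ∈ F_5. For each x, list the y ∈ F_5 with f(x, y) ≡ 0 and those with g(x, y) ≡ 0 (mod 5); the common zeros in that column are the intersection.
  x = 0: f ≡ 0 at y ∈ {1}; g ≡ 0 at y ∈ {0, 1, 2, 3, 4}; common: {1}.
  x = 1: f ≡ 0 at y ∈ {0}; g ≡ 0 at y ∈ ∅; common: ∅.
  x = 2: f ≡ 0 at y ∈ {4}; g ≡ 0 at y ∈ ∅; common: ∅.
  x = 3: f ≡ 0 at y ∈ {3}; g ≡ 0 at y ∈ ∅; common: ∅.
  x = 4: f ≡ 0 at y ∈ {2}; g ≡ 0 at y ∈ ∅; common: ∅.
Collecting: common zeros = {(0, 1)}, so the count is 1.
Comparison with the Bézout bound: 1 ≤ 1 = deg(f)·deg(g), as expected for curves with no common component (the bound is attained).


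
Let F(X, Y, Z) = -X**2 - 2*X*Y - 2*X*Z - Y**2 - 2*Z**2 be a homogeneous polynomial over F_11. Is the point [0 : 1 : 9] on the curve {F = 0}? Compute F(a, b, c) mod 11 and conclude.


F(0,1,9) ≡ 2 (mod 11); P is NOT on the curve.

Evaluate F(0, 1, 9) term-by-term (mod 11).
  -X**2 ↦ -1·0·1·1 = 0
  -2*X*Y ↦ -2·0·1·1 = 0
  -2*X*Z ↦ -2·0·1·9 = 0
  -Y**2 ↦ -1·1·1·1 = -1
  -2*Z**2 ↦ -2·1·1·81 = -162
Sum: F(0, 1, 9) = (0) + (0) + (0) + (-1) + (-162) = -163.
Reducing mod 11: -163 ≡ 2 (mod 11).
Since F(a, b, c) ≡ 2 ≠ 0 (mod 11), P does NOT lie on the curve.


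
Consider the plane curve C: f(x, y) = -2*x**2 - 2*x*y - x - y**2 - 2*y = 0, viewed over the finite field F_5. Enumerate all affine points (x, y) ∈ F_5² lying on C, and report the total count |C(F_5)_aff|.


Affine F_5-points: {(0, 0), (0, 3), (1, 2), (1, 4), (2, 0), (2, 4), (3, 1), (4, 2), (4, 3)}; count = 9.

For each of the 25 pairs (x, y) ∈ F_5², evaluate f(x, y) mod 5. Record the zeros.
  x = 0: [0↦0, 1↦2, 2↦2, 3↦0, 4↦1]  zeros at y ∈ {0, 3}
  x = 1: [0↦2, 1↦2, 2↦0, 3↦1, 4↦0]  zeros at y ∈ {2, 4}
  x = 2: [0↦0, 1↦3, 2↦4, 3↦3, 4↦0]  zeros at y ∈ {0, 4}
  x = 3: [0↦4, 1↦0, 2↦4, 3↦1, 4↦1]  zeros at y ∈ {1}
  x = 4: [0↦4, 1↦3, 2↦0, 3↦0, 4↦3]  zeros at y ∈ {2, 3}
Collecting zeros: affine points = {(0, 0), (0, 3), (1, 2), (1, 4), (2, 0), (2, 4), (3, 1), (4, 2), (4, 3)}.
Total count |C(F_5)_aff| = 9.


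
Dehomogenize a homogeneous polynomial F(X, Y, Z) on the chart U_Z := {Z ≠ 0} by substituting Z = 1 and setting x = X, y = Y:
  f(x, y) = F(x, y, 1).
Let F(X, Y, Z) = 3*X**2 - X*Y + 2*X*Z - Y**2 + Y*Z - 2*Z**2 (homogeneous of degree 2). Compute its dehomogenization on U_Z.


f(x, y) = 3*x**2 - x*y + 2*x - y**2 + y - 2

On U_Z we set Z = 1. Each monomial c·X^i·Y^j·Z^k in F becomes c·x^i·y^j·1^k = c·x^i·y^j.
Substituting Z = 1: F(X, Y, 1) = 3*x**2 - x*y + 2*x - y**2 + y - 2.
Note: deg(f) ≤ deg(F) = 2; strict inequality happens when F is divisible by Z (lost terms).


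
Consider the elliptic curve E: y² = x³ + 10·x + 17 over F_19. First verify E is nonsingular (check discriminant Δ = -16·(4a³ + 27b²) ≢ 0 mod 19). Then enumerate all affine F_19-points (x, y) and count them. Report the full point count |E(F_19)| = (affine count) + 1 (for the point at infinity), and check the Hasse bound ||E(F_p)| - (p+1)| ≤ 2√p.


Affine points = {(0, 6), (0, 13), (1, 3), (1, 16), (2, 8), (2, 11), (3, 6), (3, 13), (4, 8), (4, 11), (8, 1), (8, 18), (9, 0), (13, 8), (13, 11), (16, 6), (16, 13), (18, 5), (18, 14)}; affine count = 19; |E(F_19)| = 20.

Discriminant check: Δ ∝ 4a³ + 27b² = 4·10³ + 27·17² = 4·1000 + 27·289 ≡ 4 (mod 19). Nonzero ⇒ E is nonsingular.
For each x ∈ F_19, compute rhs = x³ + 10·x + 17 mod 19, then count y ∈ F_19 with y² ≡ rhs.
  x = 0: rhs = 17, matching y values: 6, 13 (2 points).
  x = 1: rhs = 9, matching y values: 3, 16 (2 points).
  x = 2: rhs = 7, matching y values: 8, 11 (2 points).
  x = 3: rhs = 17, matching y values: 6, 13 (2 points).
  x = 4: rhs = 7, matching y values: 8, 11 (2 points).
  x = 5: rhs = 2, matching y values: none (0 points).
  x = 6: rhs = 8, matching y values: none (0 points).
  x = 7: rhs = 12, matching y values: none (0 points).
  x = 8: rhs = 1, matching y values: 1, 18 (2 points).
  x = 9: rhs = 0, matching y values: 0 (1 points).
  x = 10: rhs = 15, matching y values: none (0 points).
  x = 11: rhs = 14, matching y values: none (0 points).
  x = 12: rhs = 3, matching y values: none (0 points).
  x = 13: rhs = 7, matching y values: 8, 11 (2 points).
  x = 14: rhs = 13, matching y values: none (0 points).
  x = 15: rhs = 8, matching y values: none (0 points).
  x = 16: rhs = 17, matching y values: 6, 13 (2 points).
  x = 17: rhs = 8, matching y values: none (0 points).
  x = 18: rhs = 6, matching y values: 5, 14 (2 points).
Total affine count: 19.
Full point count |E(F_19)| = 19 + 1 = 20.
Hasse bound: |20 − (19+1)| = |0| = 0 ≤ 2√19 ≈ 8.7178 ✓.


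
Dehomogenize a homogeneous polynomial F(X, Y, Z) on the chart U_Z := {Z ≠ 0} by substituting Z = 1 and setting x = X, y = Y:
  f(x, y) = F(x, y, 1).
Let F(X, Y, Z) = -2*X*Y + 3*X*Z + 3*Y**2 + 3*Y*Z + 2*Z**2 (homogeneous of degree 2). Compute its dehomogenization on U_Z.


f(x, y) = -2*x*y + 3*x + 3*y**2 + 3*y + 2

On U_Z we set Z = 1. Each monomial c·X^i·Y^j·Z^k in F becomes c·x^i·y^j·1^k = c·x^i·y^j.
Substituting Z = 1: F(X, Y, 1) = -2*x*y + 3*x + 3*y**2 + 3*y + 2.
Note: deg(f) ≤ deg(F) = 2; strict inequality happens when F is divisible by Z (lost terms).


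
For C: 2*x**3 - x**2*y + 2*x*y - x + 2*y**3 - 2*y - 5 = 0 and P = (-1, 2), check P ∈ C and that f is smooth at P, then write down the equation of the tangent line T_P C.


Tangent line at P: 13*x + 19*y - 25 = 0.

Step 1: f(-1, 2) = 0, so P lies on C.
Step 2: partial derivatives
  f_x(x, y) = 6*x**2 - 2*x*y + 2*y - 1, f_y(x, y) = -x**2 + 2*x + 6*y**2 - 2.
  f_x(P) = 13, f_y(P) = 19 (gradient nonzero, so P is smooth).
Step 3: tangent line at P: 13·(x − -1) + 19·(y − 2) = 0.
Expanding: 13*x + 19*y - 25 = 0.


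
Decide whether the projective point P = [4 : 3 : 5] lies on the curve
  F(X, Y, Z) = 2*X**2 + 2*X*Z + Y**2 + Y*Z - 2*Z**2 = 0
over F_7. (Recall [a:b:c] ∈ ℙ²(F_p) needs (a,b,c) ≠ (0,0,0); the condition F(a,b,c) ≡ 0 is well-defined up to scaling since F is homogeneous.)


F(4,3,5) ≡ 4 (mod 7); P is NOT on the curve.

Evaluate F(4, 3, 5) term-by-term (mod 7).
  2*X**2 ↦ 2·16·1·1 = 32
  2*X*Z ↦ 2·4·1·5 = 40
  Y**2 ↦ 1·1·9·1 = 9
  Y*Z ↦ 1·1·3·5 = 15
  -2*Z**2 ↦ -2·1·1·25 = -50
Sum: F(4, 3, 5) = (32) + (40) + (9) + (15) + (-50) = 46.
Reducing mod 7: 46 ≡ 4 (mod 7).
Since F(a, b, c) ≡ 4 ≠ 0 (mod 7), P does NOT lie on the curve.


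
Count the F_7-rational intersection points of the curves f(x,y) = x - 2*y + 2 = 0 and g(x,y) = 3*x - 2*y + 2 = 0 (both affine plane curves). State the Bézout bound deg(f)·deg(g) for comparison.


Common zeros: {(0, 1)}; count = 1; Bézout bound = 1.

deg(f) = 1, deg(g) = 1, so Bézout bound = 1.
Scan x ∈ F_7. For each x, list the y ∈ F_7 with f(x, y) ≡ 0 and those with g(x, y) ≡ 0 (mod 7); the common zeros in that column are the intersection.
  x = 0: f ≡ 0 at y ∈ {1}; g ≡ 0 at y ∈ {1}; common: {1}.
  x = 1: f ≡ 0 at y ∈ {5}; g ≡ 0 at y ∈ {6}; common: ∅.
  x = 2: f ≡ 0 at y ∈ {2}; g ≡ 0 at y ∈ {4}; common: ∅.
  x = 3: f ≡ 0 at y ∈ {6}; g ≡ 0 at y ∈ {2}; common: ∅.
  x = 4: f ≡ 0 at y ∈ {3}; g ≡ 0 at y ∈ {0}; common: ∅.
  x = 5: f ≡ 0 at y ∈ {0}; g ≡ 0 at y ∈ {5}; common: ∅.
  x = 6: f ≡ 0 at y ∈ {4}; g ≡ 0 at y ∈ {3}; common: ∅.
Collecting: common zeros = {(0, 1)}, so the count is 1.
Comparison with the Bézout bound: 1 ≤ 1 = deg(f)·deg(g), as expected for curves with no common component (the bound is attained).


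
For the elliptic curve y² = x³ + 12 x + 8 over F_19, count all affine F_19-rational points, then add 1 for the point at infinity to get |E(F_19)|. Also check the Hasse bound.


Affine points = {(4, 5), (4, 14), (6, 7), (6, 12), (7, 6), (7, 13), (9, 3), (9, 16), (10, 8), (10, 11), (13, 9), (13, 10)}; affine count = 12; |E(F_19)| = 13.

Discriminant check: Δ ∝ 4a³ + 27b² = 4·12³ + 27·8² = 4·1728 + 27·64 ≡ 14 (mod 19). Nonzero ⇒ E is nonsingular.
For each x ∈ F_19, compute rhs = x³ + 12·x + 8 mod 19, then count y ∈ F_19 with y² ≡ rhs.
  x = 0: rhs = 8, matching y values: none (0 points).
  x = 1: rhs = 2, matching y values: none (0 points).
  x = 2: rhs = 2, matching y values: none (0 points).
  x = 3: rhs = 14, matching y values: none (0 points).
  x = 4: rhs = 6, matching y values: 5, 14 (2 points).
  x = 5: rhs = 3, matching y values: none (0 points).
  x = 6: rhs = 11, matching y values: 7, 12 (2 points).
  x = 7: rhs = 17, matching y values: 6, 13 (2 points).
  x = 8: rhs = 8, matching y values: none (0 points).
  x = 9: rhs = 9, matching y values: 3, 16 (2 points).
  x = 10: rhs = 7, matching y values: 8, 11 (2 points).
  x = 11: rhs = 8, matching y values: none (0 points).
  x = 12: rhs = 18, matching y values: none (0 points).
  x = 13: rhs = 5, matching y values: 9, 10 (2 points).
  x = 14: rhs = 13, matching y values: none (0 points).
  x = 15: rhs = 10, matching y values: none (0 points).
  x = 16: rhs = 2, matching y values: none (0 points).
  x = 17: rhs = 14, matching y values: none (0 points).
  x = 18: rhs = 14, matching y values: none (0 points).
Total affine count: 12.
Full point count |E(F_19)| = 12 + 1 = 13.
Hasse bound: |13 − (19+1)| = |-7| = 7 ≤ 2√19 ≈ 8.7178 ✓.


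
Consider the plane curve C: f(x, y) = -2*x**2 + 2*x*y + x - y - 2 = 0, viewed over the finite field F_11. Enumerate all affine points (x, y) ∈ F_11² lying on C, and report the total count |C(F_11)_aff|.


Affine F_11-points: {(0, 9), (1, 3), (2, 10), (3, 10), (4, 9), (5, 4), (7, 8), (8, 3), (9, 2), (10, 2)}; count = 10.

For each of the 121 pairs (x, y) ∈ F_11², evaluate f(x, y) mod 11. Record the zeros.
  x = 0: [0↦9, 1↦8, 2↦7, 3↦6, 4↦5, 5↦4, 6↦3, 7↦2, 8↦1, 9↦0, 10↦10]  zeros at y ∈ {9}
  x = 1: [0↦8, 1↦9, 2↦10, 3↦0, 4↦1, 5↦2, 6↦3, 7↦4, 8↦5, 9↦6, 10↦7]  zeros at y ∈ {3}
  x = 2: [0↦3, 1↦6, 2↦9, 3↦1, 4↦4, 5↦7, 6↦10, 7↦2, 8↦5, 9↦8, 10↦0]  zeros at y ∈ {10}
  x = 3: [0↦5, 1↦10, 2↦4, 3↦9, 4↦3, 5↦8, 6↦2, 7↦7, 8↦1, 9↦6, 10↦0]  zeros at y ∈ {10}
  x = 4: [0↦3, 1↦10, 2↦6, 3↦2, 4↦9, 5↦5, 6↦1, 7↦8, 8↦4, 9↦0, 10↦7]  zeros at y ∈ {9}
  x = 5: [0↦8, 1↦6, 2↦4, 3↦2, 4↦0, 5↦9, 6↦7, 7↦5, 8↦3, 9↦1, 10↦10]  zeros at y ∈ {4}
  x = 6: [0↦9, 1↦9, 2↦9, 3↦9, 4↦9, 5↦9, 6↦9, 7↦9, 8↦9, 9↦9, 10↦9]  zeros at y ∈ ∅
  x = 7: [0↦6, 1↦8, 2↦10, 3↦1, 4↦3, 5↦5, 6↦7, 7↦9, 8↦0, 9↦2, 10↦4]  zeros at y ∈ {8}
  x = 8: [0↦10, 1↦3, 2↦7, 3↦0, 4↦4, 5↦8, 6↦1, 7↦5, 8↦9, 9↦2, 10↦6]  zeros at y ∈ {3}
  x = 9: [0↦10, 1↦5, 2↦0, 3↦6, 4↦1, 5↦7, 6↦2, 7↦8, 8↦3, 9↦9, 10↦4]  zeros at y ∈ {2}
  x = 10: [0↦6, 1↦3, 2↦0, 3↦8, 4↦5, 5↦2, 6↦10, 7↦7, 8↦4, 9↦1, 10↦9]  zeros at y ∈ {2}
Collecting zeros: affine points = {(0, 9), (1, 3), (2, 10), (3, 10), (4, 9), (5, 4), (7, 8), (8, 3), (9, 2), (10, 2)}.
Total count |C(F_11)_aff| = 10.


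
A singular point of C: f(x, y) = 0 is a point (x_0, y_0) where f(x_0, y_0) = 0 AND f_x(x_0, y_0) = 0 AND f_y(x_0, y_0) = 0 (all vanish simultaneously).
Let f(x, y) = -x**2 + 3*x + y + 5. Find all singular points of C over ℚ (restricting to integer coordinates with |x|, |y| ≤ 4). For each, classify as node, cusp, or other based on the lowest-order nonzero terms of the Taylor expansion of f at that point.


No singular points in the scanned grid; C is smooth there.

Compute partial derivatives:
  f_x = 3 - 2*x.
  f_y = 1.
f_y = 1 is a nonzero constant, so f_y never vanishes: no point (x, y) can satisfy f = f_x = f_y = 0. In particular no (x, y) ∈ {−4, ..., 4}² is singular; the curve is smooth.


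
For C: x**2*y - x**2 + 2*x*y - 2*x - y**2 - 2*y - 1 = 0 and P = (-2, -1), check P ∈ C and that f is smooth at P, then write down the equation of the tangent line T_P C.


Tangent line at P: 4*x + 8 = 0.

Step 1: f(-2, -1) = 0, so P lies on C.
Step 2: partial derivatives
  f_x(x, y) = 2*x*y - 2*x + 2*y - 2, f_y(x, y) = x**2 + 2*x - 2*y - 2.
  f_x(P) = 4, f_y(P) = 0 (gradient nonzero, so P is smooth).
Step 3: tangent line at P: 4·(x − -2) + 0·(y − -1) = 0.
Expanding: 4*x + 8 = 0.


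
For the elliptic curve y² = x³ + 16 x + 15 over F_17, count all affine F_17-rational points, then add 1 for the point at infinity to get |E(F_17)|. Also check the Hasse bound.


Affine points = {(0, 7), (0, 10), (1, 7), (1, 10), (2, 2), (2, 15), (5, 4), (5, 13), (6, 2), (6, 15), (8, 3), (8, 14), (9, 2), (9, 15), (10, 6), (10, 11), (11, 3), (11, 14), (14, 5), (14, 12), (15, 3), (15, 14), (16, 7), (16, 10)}; affine count = 24; |E(F_17)| = 25.

Discriminant check: Δ ∝ 4a³ + 27b² = 4·16³ + 27·15² = 4·4096 + 27·225 ≡ 2 (mod 17). Nonzero ⇒ E is nonsingular.
For each x ∈ F_17, compute rhs = x³ + 16·x + 15 mod 17, then count y ∈ F_17 with y² ≡ rhs.
  x = 0: rhs = 15, matching y values: 7, 10 (2 points).
  x = 1: rhs = 15, matching y values: 7, 10 (2 points).
  x = 2: rhs = 4, matching y values: 2, 15 (2 points).
  x = 3: rhs = 5, matching y values: none (0 points).
  x = 4: rhs = 7, matching y values: none (0 points).
  x = 5: rhs = 16, matching y values: 4, 13 (2 points).
  x = 6: rhs = 4, matching y values: 2, 15 (2 points).
  x = 7: rhs = 11, matching y values: none (0 points).
  x = 8: rhs = 9, matching y values: 3, 14 (2 points).
  x = 9: rhs = 4, matching y values: 2, 15 (2 points).
  x = 10: rhs = 2, matching y values: 6, 11 (2 points).
  x = 11: rhs = 9, matching y values: 3, 14 (2 points).
  x = 12: rhs = 14, matching y values: none (0 points).
  x = 13: rhs = 6, matching y values: none (0 points).
  x = 14: rhs = 8, matching y values: 5, 12 (2 points).
  x = 15: rhs = 9, matching y values: 3, 14 (2 points).
  x = 16: rhs = 15, matching y values: 7, 10 (2 points).
Total affine count: 24.
Full point count |E(F_17)| = 24 + 1 = 25.
Hasse bound: |25 − (17+1)| = |7| = 7 ≤ 2√17 ≈ 8.2462 ✓.


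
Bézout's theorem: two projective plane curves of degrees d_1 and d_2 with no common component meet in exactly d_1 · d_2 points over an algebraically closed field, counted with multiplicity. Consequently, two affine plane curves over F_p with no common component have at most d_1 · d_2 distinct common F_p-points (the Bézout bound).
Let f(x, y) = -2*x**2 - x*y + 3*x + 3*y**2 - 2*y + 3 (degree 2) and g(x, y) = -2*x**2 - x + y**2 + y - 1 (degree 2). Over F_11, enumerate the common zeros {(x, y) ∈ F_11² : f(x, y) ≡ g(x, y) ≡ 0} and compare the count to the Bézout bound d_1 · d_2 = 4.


Common zeros: {(5, 7), (10, 1)}; count = 2; Bézout bound = 4.

deg(f) = 2, deg(g) = 2, so Bézout bound = 4.
Scan x ∈ F_11. For each x, list the y ∈ F_11 with f(x, y) ≡ 0 and those with g(x, y) ≡ 0 (mod 11); the common zeros in that column are the intersection.
  x = 0: f ≡ 0 at y ∈ {2, 6}; g ≡ 0 at y ∈ {3, 7}; common: ∅.
  x = 1: f ≡ 0 at y ∈ {3, 9}; g ≡ 0 at y ∈ ∅; common: ∅.
  x = 2: f ≡ 0 at y ∈ {1, 4}; g ≡ 0 at y ∈ {0, 10}; common: ∅.
  x = 3: f ≡ 0 at y ∈ {4, 5}; g ≡ 0 at y ∈ {0, 10}; common: ∅.
  x = 4: f ≡ 0 at y ∈ {6, 7}; g ≡ 0 at y ∈ ∅; common: ∅.
  x = 5: f ≡ 0 at y ∈ {7, 10}; g ≡ 0 at y ∈ {3, 7}; common: {7}.
  x = 6: f ≡ 0 at y ∈ {2, 8}; g ≡ 0 at y ∈ {1, 9}; common: ∅.
  x = 7: f ≡ 0 at y ∈ {5, 9}; g ≡ 0 at y ∈ ∅; common: ∅.
  x = 8: f ≡ 0 at y ∈ {8, 10}; g ≡ 0 at y ∈ ∅; common: ∅.
  x = 9: f ≡ 0 at y ∈ {0}; g ≡ 0 at y ∈ ∅; common: ∅.
  x = 10: f ≡ 0 at y ∈ {1, 3}; g ≡ 0 at y ∈ {1, 9}; common: {1}.
Collecting: common zeros = {(5, 7), (10, 1)}, so the count is 2.
Comparison with the Bézout bound: 2 ≤ 4 = deg(f)·deg(g), as expected for curves with no common component (the affine F_11-count falls short of the bound because intersections may lie at infinity, over extension fields, or carry multiplicity).


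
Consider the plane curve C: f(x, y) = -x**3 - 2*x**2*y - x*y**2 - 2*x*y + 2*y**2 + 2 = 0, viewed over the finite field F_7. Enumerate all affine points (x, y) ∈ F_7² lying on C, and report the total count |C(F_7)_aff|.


Affine F_7-points: {(2, 3), (3, 2)}; count = 2.

For each of the 49 pairs (x, y) ∈ F_7², evaluate f(x, y) mod 7. Record the zeros.
  x = 0: [0↦2, 1↦4, 2↦3, 3↦6, 4↦6, 5↦3, 6↦4]  zeros at y ∈ ∅
  x = 1: [0↦1, 1↦5, 2↦4, 3↦5, 4↦1, 5↦6, 6↦6]  zeros at y ∈ ∅
  x = 2: [0↦1, 1↦3, 2↦5, 3↦0, 4↦2, 5↦4, 6↦6]  zeros at y ∈ {3}
  x = 3: [0↦3, 1↦6, 2↦0, 3↦6, 4↦3, 5↦5, 6↦5]  zeros at y ∈ {2}
  x = 4: [0↦1, 1↦1, 2↦4, 3↦3, 4↦5, 5↦3, 6↦4]  zeros at y ∈ ∅
  x = 5: [0↦3, 1↦3, 2↦4, 3↦6, 4↦2, 5↦6, 6↦4]  zeros at y ∈ ∅
  x = 6: [0↦3, 1↦6, 2↦1, 3↦2, 4↦2, 5↦1, 6↦6]  zeros at y ∈ ∅
Collecting zeros: affine points = {(2, 3), (3, 2)}.
Total count |C(F_7)_aff| = 2.


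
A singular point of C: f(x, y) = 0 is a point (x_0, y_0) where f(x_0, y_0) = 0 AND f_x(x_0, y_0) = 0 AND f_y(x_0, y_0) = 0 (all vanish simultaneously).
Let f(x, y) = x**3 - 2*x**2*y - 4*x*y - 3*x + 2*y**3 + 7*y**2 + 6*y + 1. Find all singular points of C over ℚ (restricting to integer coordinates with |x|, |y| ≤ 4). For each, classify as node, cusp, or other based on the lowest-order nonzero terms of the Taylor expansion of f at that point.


Singular points: {(-1, -1)}; classification: node.

Compute partial derivatives:
  f_x = 3*x**2 - 4*x*y - 4*y - 3.
  f_y = -2*x**2 - 4*x + 6*y**2 + 14*y + 6.
Scan x_0 ∈ {−4, ..., 4}. For each x_0, f_y(x_0, y) is a polynomial in y; find its integer roots y ∈ {−4, ..., 4}, then test f_x and f at those candidates.
  x = -4: f_y(-4, y) = 6*y**2 + 14*y - 10; no integer root y with |y| ≤ 4.
  x = -3: f_y(-3, y) = 6*y**2 + 14*y; vanishes at y ∈ {0}. (-3, 0): f_x = 24 ≠ 0.
  x = -2: f_y(-2, y) = 6*y**2 + 14*y + 6; no integer root y with |y| ≤ 4.
  x = -1: f_y(-1, y) = 6*y**2 + 14*y + 8; vanishes at y ∈ {-1}. (-1, -1): f_x = 0, f = 0 — SINGULAR.
  x = 0: f_y(0, y) = 6*y**2 + 14*y + 6; no integer root y with |y| ≤ 4.
  x = 1: f_y(1, y) = 6*y**2 + 14*y; vanishes at y ∈ {0}. (1, 0): f_x = 0 but f = -1 ≠ 0.
  x = 2: f_y(2, y) = 6*y**2 + 14*y - 10; no integer root y with |y| ≤ 4.
  x = 3: f_y(3, y) = 6*y**2 + 14*y - 24; no integer root y with |y| ≤ 4.
  x = 4: f_y(4, y) = 6*y**2 + 14*y - 42; no integer root y with |y| ≤ 4.
Only singular point on the grid: (-1, -1).
Classify: substitute x = -1 + u, y = -1 + v and expand: f = u**3 - 2*u**2*v - u**2 + 2*v**3 + v**2.
No constant or linear terms (consistent with a singular point). Quadratic part: -u**2 + v**2. Cubic part: u**3 - 2*u**2*v + 2*v**3.
The quadratic part v**2 - u**2 = (v − u)(v + u) splits into two distinct linear factors, so there are two distinct tangent lines y − -1 = ±(x − -1) — this is a node (ordinary double point).
Classification: node.


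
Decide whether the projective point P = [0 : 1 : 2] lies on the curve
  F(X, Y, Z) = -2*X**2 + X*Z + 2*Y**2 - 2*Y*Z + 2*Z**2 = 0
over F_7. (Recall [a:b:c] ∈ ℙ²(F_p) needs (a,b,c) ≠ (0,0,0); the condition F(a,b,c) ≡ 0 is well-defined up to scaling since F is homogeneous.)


F(0,1,2) ≡ 6 (mod 7); P is NOT on the curve.

Evaluate F(0, 1, 2) term-by-term (mod 7).
  -2*X**2 ↦ -2·0·1·1 = 0
  X*Z ↦ 1·0·1·2 = 0
  2*Y**2 ↦ 2·1·1·1 = 2
  -2*Y*Z ↦ -2·1·1·2 = -4
  2*Z**2 ↦ 2·1·1·4 = 8
Sum: F(0, 1, 2) = (0) + (0) + (2) + (-4) + (8) = 6.
Reducing mod 7: 6 ≡ 6 (mod 7).
Since F(a, b, c) ≡ 6 ≠ 0 (mod 7), P does NOT lie on the curve.


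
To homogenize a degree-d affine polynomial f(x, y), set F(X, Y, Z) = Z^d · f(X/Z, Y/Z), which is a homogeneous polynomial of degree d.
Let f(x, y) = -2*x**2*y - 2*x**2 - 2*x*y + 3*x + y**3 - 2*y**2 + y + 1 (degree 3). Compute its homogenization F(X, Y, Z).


F(X, Y, Z) = -2*X**2*Y - 2*X**2*Z - 2*X*Y*Z + 3*X*Z**2 + Y**3 - 2*Y**2*Z + Y*Z**2 + Z**3

deg(f) = 3.
Substitute x = X/Z, y = Y/Z into f, then multiply by Z^3.
  monomial -2·x^2·y^1 ↦ -2·X^2·Y^1·Z^0.
  monomial -2·x^2·y^0 ↦ -2·X^2·Y^0·Z^1.
  monomial -2·x^1·y^1 ↦ -2·X^1·Y^1·Z^1.
  monomial 3·x^1·y^0 ↦ 3·X^1·Y^0·Z^2.
  monomial 1·x^0·y^3 ↦ 1·X^0·Y^3·Z^0.
  monomial -2·x^0·y^2 ↦ -2·X^0·Y^2·Z^1.
  monomial 1·x^0·y^1 ↦ 1·X^0·Y^1·Z^2.
  monomial 1·x^0·y^0 ↦ 1·X^0·Y^0·Z^3.
Collecting: F(X, Y, Z) = -2*X**2*Y - 2*X**2*Z - 2*X*Y*Z + 3*X*Z**2 + Y**3 - 2*Y**2*Z + Y*Z**2 + Z**3.


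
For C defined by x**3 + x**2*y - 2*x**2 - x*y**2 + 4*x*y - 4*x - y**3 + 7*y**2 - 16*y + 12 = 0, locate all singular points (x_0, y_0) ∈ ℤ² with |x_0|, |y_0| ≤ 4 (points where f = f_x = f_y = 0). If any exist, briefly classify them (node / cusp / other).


Singular points: {(0, 2)}; classification: cusp.

Compute partial derivatives:
  f_x = 3*x**2 + 2*x*y - 4*x - y**2 + 4*y - 4.
  f_y = x**2 - 2*x*y + 4*x - 3*y**2 + 14*y - 16.
Scan x_0 ∈ {−4, ..., 4}. For each x_0, f_y(x_0, y) is a polynomial in y; find its integer roots y ∈ {−4, ..., 4}, then test f_x and f at those candidates.
  x = -4: f_y(-4, y) = -3*y**2 + 22*y - 16; no integer root y with |y| ≤ 4.
  x = -3: f_y(-3, y) = -3*y**2 + 20*y - 19; no integer root y with |y| ≤ 4.
  x = -2: f_y(-2, y) = -3*y**2 + 18*y - 20; no integer root y with |y| ≤ 4.
  x = -1: f_y(-1, y) = -3*y**2 + 16*y - 19; no integer root y with |y| ≤ 4.
  x = 0: f_y(0, y) = -3*y**2 + 14*y - 16; vanishes at y ∈ {2}. (0, 2): f_x = 0, f = 0 — SINGULAR.
  x = 1: f_y(1, y) = -3*y**2 + 12*y - 11; no integer root y with |y| ≤ 4.
  x = 2: f_y(2, y) = -3*y**2 + 10*y - 4; no integer root y with |y| ≤ 4.
  x = 3: f_y(3, y) = -3*y**2 + 8*y + 5; no integer root y with |y| ≤ 4.
  x = 4: f_y(4, y) = -3*y**2 + 6*y + 16; no integer root y with |y| ≤ 4.
Only singular point on the grid: (0, 2).
Classify: substitute x = 0 + u, y = 2 + v and expand: f = u**3 + u**2*v - u*v**2 - v**3 + v**2.
No constant or linear terms (consistent with a singular point). Quadratic part: v**2. Cubic part: u**3 + u**2*v - u*v**2 - v**3.
The quadratic part v**2 is a perfect square, so there is a single (double) tangent line v = 0, i.e. y = 2. Restricting the cubic part to that line (v = 0) leaves u**3 ≠ 0, so f is not divisible by v and the branch is v² ≈ -u**3 to lowest order — this is a cusp.
Classification: cusp.


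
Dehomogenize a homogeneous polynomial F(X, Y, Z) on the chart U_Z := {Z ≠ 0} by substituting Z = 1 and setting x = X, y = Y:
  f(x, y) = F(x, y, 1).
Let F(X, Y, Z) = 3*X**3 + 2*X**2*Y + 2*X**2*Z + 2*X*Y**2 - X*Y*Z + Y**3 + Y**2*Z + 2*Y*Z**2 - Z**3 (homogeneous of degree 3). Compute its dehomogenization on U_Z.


f(x, y) = 3*x**3 + 2*x**2*y + 2*x**2 + 2*x*y**2 - x*y + y**3 + y**2 + 2*y - 1

On U_Z we set Z = 1. Each monomial c·X^i·Y^j·Z^k in F becomes c·x^i·y^j·1^k = c·x^i·y^j.
Substituting Z = 1: F(X, Y, 1) = 3*x**3 + 2*x**2*y + 2*x**2 + 2*x*y**2 - x*y + y**3 + y**2 + 2*y - 1.
Note: deg(f) ≤ deg(F) = 3; strict inequality happens when F is divisible by Z (lost terms).


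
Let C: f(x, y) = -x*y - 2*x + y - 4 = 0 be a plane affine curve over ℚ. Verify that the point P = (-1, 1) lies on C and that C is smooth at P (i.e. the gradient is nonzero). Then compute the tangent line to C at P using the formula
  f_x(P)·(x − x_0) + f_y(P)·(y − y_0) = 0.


Tangent line at P: -3*x + 2*y - 5 = 0.

Step 1: f(-1, 1) = 0, so P lies on C.
Step 2: partial derivatives
  f_x(x, y) = -y - 2, f_y(x, y) = 1 - x.
  f_x(P) = -3, f_y(P) = 2 (gradient nonzero, so P is smooth).
Step 3: tangent line at P: -3·(x − -1) + 2·(y − 1) = 0.
Expanding: -3*x + 2*y - 5 = 0.


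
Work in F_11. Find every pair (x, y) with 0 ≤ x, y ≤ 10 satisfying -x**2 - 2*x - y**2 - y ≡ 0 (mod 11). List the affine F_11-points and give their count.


Affine F_11-points: {(0, 0), (0, 10), (1, 5), (4, 4), (4, 6), (5, 4), (5, 6), (8, 5), (9, 0), (9, 10), (10, 3), (10, 7)}; count = 12.

For each of the 121 pairs (x, y) ∈ F_11², evaluate f(x, y) mod 11. Record the zeros.
  x = 0: [0↦0, 1↦9, 2↦5, 3↦10, 4↦2, 5↦3, 6↦2, 7↦10, 8↦5, 9↦9, 10↦0]  zeros at y ∈ {0, 10}
  x = 1: [0↦8, 1↦6, 2↦2, 3↦7, 4↦10, 5↦0, 6↦10, 7↦7, 8↦2, 9↦6, 10↦8]  zeros at y ∈ {5}
  x = 2: [0↦3, 1↦1, 2↦8, 3↦2, 4↦5, 5↦6, 6↦5, 7↦2, 8↦8, 9↦1, 10↦3]  zeros at y ∈ ∅
  x = 3: [0↦7, 1↦5, 2↦1, 3↦6, 4↦9, 5↦10, 6↦9, 7↦6, 8↦1, 9↦5, 10↦7]  zeros at y ∈ ∅
  x = 4: [0↦9, 1↦7, 2↦3, 3↦8, 4↦0, 5↦1, 6↦0, 7↦8, 8↦3, 9↦7, 10↦9]  zeros at y ∈ {4, 6}
  x = 5: [0↦9, 1↦7, 2↦3, 3↦8, 4↦0, 5↦1, 6↦0, 7↦8, 8↦3, 9↦7, 10↦9]  zeros at y ∈ {4, 6}
  x = 6: [0↦7, 1↦5, 2↦1, 3↦6, 4↦9, 5↦10, 6↦9, 7↦6, 8↦1, 9↦5, 10↦7]  zeros at y ∈ ∅
  x = 7: [0↦3, 1↦1, 2↦8, 3↦2, 4↦5, 5↦6, 6↦5, 7↦2, 8↦8, 9↦1, 10↦3]  zeros at y ∈ ∅
  x = 8: [0↦8, 1↦6, 2↦2, 3↦7, 4↦10, 5↦0, 6↦10, 7↦7, 8↦2, 9↦6, 10↦8]  zeros at y ∈ {5}
  x = 9: [0↦0, 1↦9, 2↦5, 3↦10, 4↦2, 5↦3, 6↦2, 7↦10, 8↦5, 9↦9, 10↦0]  zeros at y ∈ {0, 10}
  x = 10: [0↦1, 1↦10, 2↦6, 3↦0, 4↦3, 5↦4, 6↦3, 7↦0, 8↦6, 9↦10, 10↦1]  zeros at y ∈ {3, 7}
Collecting zeros: affine points = {(0, 0), (0, 10), (1, 5), (4, 4), (4, 6), (5, 4), (5, 6), (8, 5), (9, 0), (9, 10), (10, 3), (10, 7)}.
Total count |C(F_11)_aff| = 12.


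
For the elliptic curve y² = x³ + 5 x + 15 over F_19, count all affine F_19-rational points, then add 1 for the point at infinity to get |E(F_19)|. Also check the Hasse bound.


Affine points = {(3, 0), (4, 2), (4, 17), (8, 4), (8, 15), (10, 1), (10, 18), (12, 6), (12, 13), (13, 4), (13, 15), (14, 6), (14, 13), (15, 8), (15, 11), (16, 7), (16, 12), (17, 4), (17, 15), (18, 3), (18, 16)}; affine count = 21; |E(F_19)| = 22.

Discriminant check: Δ ∝ 4a³ + 27b² = 4·5³ + 27·15² = 4·125 + 27·225 ≡ 1 (mod 19). Nonzero ⇒ E is nonsingular.
For each x ∈ F_19, compute rhs = x³ + 5·x + 15 mod 19, then count y ∈ F_19 with y² ≡ rhs.
  x = 0: rhs = 15, matching y values: none (0 points).
  x = 1: rhs = 2, matching y values: none (0 points).
  x = 2: rhs = 14, matching y values: none (0 points).
  x = 3: rhs = 0, matching y values: 0 (1 points).
  x = 4: rhs = 4, matching y values: 2, 17 (2 points).
  x = 5: rhs = 13, matching y values: none (0 points).
  x = 6: rhs = 14, matching y values: none (0 points).
  x = 7: rhs = 13, matching y values: none (0 points).
  x = 8: rhs = 16, matching y values: 4, 15 (2 points).
  x = 9: rhs = 10, matching y values: none (0 points).
  x = 10: rhs = 1, matching y values: 1, 18 (2 points).
  x = 11: rhs = 14, matching y values: none (0 points).
  x = 12: rhs = 17, matching y values: 6, 13 (2 points).
  x = 13: rhs = 16, matching y values: 4, 15 (2 points).
  x = 14: rhs = 17, matching y values: 6, 13 (2 points).
  x = 15: rhs = 7, matching y values: 8, 11 (2 points).
  x = 16: rhs = 11, matching y values: 7, 12 (2 points).
  x = 17: rhs = 16, matching y values: 4, 15 (2 points).
  x = 18: rhs = 9, matching y values: 3, 16 (2 points).
Total affine count: 21.
Full point count |E(F_19)| = 21 + 1 = 22.
Hasse bound: |22 − (19+1)| = |2| = 2 ≤ 2√19 ≈ 8.7178 ✓.


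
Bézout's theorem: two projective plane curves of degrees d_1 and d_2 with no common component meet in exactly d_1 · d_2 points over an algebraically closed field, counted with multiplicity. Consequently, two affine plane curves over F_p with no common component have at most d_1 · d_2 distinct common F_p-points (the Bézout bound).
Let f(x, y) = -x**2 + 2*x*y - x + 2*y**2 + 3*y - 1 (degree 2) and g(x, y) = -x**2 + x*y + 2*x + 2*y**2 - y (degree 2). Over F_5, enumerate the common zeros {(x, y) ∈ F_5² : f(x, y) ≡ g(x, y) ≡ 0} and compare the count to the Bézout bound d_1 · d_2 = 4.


Common zeros: {(2, 2)}; count = 1; Bézout bound = 4.

deg(f) = 2, deg(g) = 2, so Bézout bound = 4.
Scan x ∈ F_5. For each x, list the y ∈ F_5 with f(x, y) ≡ 0 and those with g(x, y) ≡ 0 (mod 5); the common zeros in that column are the intersection.
  x = 0: f ≡ 0 at y ∈ ∅; g ≡ 0 at y ∈ {0, 3}; common: ∅.
  x = 1: f ≡ 0 at y ∈ {2, 3}; g ≡ 0 at y ∈ ∅; common: ∅.
  x = 2: f ≡ 0 at y ∈ {2}; g ≡ 0 at y ∈ {0, 2}; common: {2}.
  x = 3: f ≡ 0 at y ∈ {4}; g ≡ 0 at y ∈ ∅; common: ∅.
  x = 4: f ≡ 0 at y ∈ {3, 4}; g ≡ 0 at y ∈ ∅; common: ∅.
Collecting: common zeros = {(2, 2)}, so the count is 1.
Comparison with the Bézout bound: 1 ≤ 4 = deg(f)·deg(g), as expected for curves with no common component (the affine F_5-count falls short of the bound because intersections may lie at infinity, over extension fields, or carry multiplicity).


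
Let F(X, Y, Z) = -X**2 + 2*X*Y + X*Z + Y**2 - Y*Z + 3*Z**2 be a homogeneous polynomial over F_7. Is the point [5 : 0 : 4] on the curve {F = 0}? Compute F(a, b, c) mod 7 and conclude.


F(5,0,4) ≡ 1 (mod 7); P is NOT on the curve.

Evaluate F(5, 0, 4) term-by-term (mod 7).
  -X**2 ↦ -1·25·1·1 = -25
  2*X*Y ↦ 2·5·0·1 = 0
  X*Z ↦ 1·5·1·4 = 20
  Y**2 ↦ 1·1·0·1 = 0
  -Y*Z ↦ -1·1·0·4 = 0
  3*Z**2 ↦ 3·1·1·16 = 48
Sum: F(5, 0, 4) = (-25) + (0) + (20) + (0) + (0) + (48) = 43.
Reducing mod 7: 43 ≡ 1 (mod 7).
Since F(a, b, c) ≡ 1 ≠ 0 (mod 7), P does NOT lie on the curve.


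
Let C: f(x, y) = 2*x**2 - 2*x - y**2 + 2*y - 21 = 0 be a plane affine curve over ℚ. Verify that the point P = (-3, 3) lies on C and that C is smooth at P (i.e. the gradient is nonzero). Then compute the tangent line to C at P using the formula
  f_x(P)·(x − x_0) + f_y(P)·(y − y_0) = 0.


Tangent line at P: -14*x - 4*y - 30 = 0.

Step 1: f(-3, 3) = 0, so P lies on C.
Step 2: partial derivatives
  f_x(x, y) = 4*x - 2, f_y(x, y) = 2 - 2*y.
  f_x(P) = -14, f_y(P) = -4 (gradient nonzero, so P is smooth).
Step 3: tangent line at P: -14·(x − -3) + -4·(y − 3) = 0.
Expanding: -14*x - 4*y - 30 = 0.


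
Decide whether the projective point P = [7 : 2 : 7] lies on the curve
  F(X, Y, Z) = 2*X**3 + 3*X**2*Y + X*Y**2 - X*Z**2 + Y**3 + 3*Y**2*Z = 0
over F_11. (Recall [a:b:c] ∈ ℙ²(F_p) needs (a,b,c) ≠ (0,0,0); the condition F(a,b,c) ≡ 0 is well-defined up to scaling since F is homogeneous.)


F(7,2,7) ≡ 9 (mod 11); P is NOT on the curve.

Evaluate F(7, 2, 7) term-by-term (mod 11).
  2*X**3 ↦ 2·343·1·1 = 686
  3*X**2*Y ↦ 3·49·2·1 = 294
  X*Y**2 ↦ 1·7·4·1 = 28
  -X*Z**2 ↦ -1·7·1·49 = -343
  Y**3 ↦ 1·1·8·1 = 8
  3*Y**2*Z ↦ 3·1·4·7 = 84
Sum: F(7, 2, 7) = (686) + (294) + (28) + (-343) + (8) + (84) = 757.
Reducing mod 11: 757 ≡ 9 (mod 11).
Since F(a, b, c) ≡ 9 ≠ 0 (mod 11), P does NOT lie on the curve.


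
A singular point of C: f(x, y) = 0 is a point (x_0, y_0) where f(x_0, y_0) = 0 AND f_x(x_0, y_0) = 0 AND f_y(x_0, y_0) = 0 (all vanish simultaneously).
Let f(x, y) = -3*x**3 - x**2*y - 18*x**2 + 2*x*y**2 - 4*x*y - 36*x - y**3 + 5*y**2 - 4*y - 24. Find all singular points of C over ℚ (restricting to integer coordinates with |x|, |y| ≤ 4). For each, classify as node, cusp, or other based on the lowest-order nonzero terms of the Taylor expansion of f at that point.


Singular points: {(-2, 0)}; classification: cusp.

Compute partial derivatives:
  f_x = -9*x**2 - 2*x*y - 36*x + 2*y**2 - 4*y - 36.
  f_y = -x**2 + 4*x*y - 4*x - 3*y**2 + 10*y - 4.
Scan x_0 ∈ {−4, ..., 4}. For each x_0, f_y(x_0, y) is a polynomial in y; find its integer roots y ∈ {−4, ..., 4}, then test f_x and f at those candidates.
  x = -4: f_y(-4, y) = -3*y**2 - 6*y - 4; no integer root y with |y| ≤ 4.
  x = -3: f_y(-3, y) = -3*y**2 - 2*y - 1; no integer root y with |y| ≤ 4.
  x = -2: f_y(-2, y) = -3*y**2 + 2*y; vanishes at y ∈ {0}. (-2, 0): f_x = 0, f = 0 — SINGULAR.
  x = -1: f_y(-1, y) = -3*y**2 + 6*y - 1; no integer root y with |y| ≤ 4.
  x = 0: f_y(0, y) = -3*y**2 + 10*y - 4; no integer root y with |y| ≤ 4.
  x = 1: f_y(1, y) = -3*y**2 + 14*y - 9; no integer root y with |y| ≤ 4.
  x = 2: f_y(2, y) = -3*y**2 + 18*y - 16; no integer root y with |y| ≤ 4.
  x = 3: f_y(3, y) = -3*y**2 + 22*y - 25; no integer root y with |y| ≤ 4.
  x = 4: f_y(4, y) = -3*y**2 + 26*y - 36; no integer root y with |y| ≤ 4.
Only singular point on the grid: (-2, 0).
Classify: substitute x = -2 + u, y = 0 + v and expand: f = -3*u**3 - u**2*v + 2*u*v**2 - v**3 + v**2.
No constant or linear terms (consistent with a singular point). Quadratic part: v**2. Cubic part: -3*u**3 - u**2*v + 2*u*v**2 - v**3.
The quadratic part v**2 is a perfect square, so there is a single (double) tangent line v = 0, i.e. y = 0. Restricting the cubic part to that line (v = 0) leaves -3*u**3 ≠ 0, so f is not divisible by v and the branch is v² ≈ 3*u**3 to lowest order — this is a cusp.
Classification: cusp.


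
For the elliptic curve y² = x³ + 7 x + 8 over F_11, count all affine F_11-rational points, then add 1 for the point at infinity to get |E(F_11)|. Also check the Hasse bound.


Affine points = {(1, 4), (1, 7), (3, 1), (3, 10), (4, 1), (4, 10), (5, 5), (5, 6), (7, 2), (7, 9), (8, 2), (8, 9), (10, 0)}; affine count = 13; |E(F_11)| = 14.

Discriminant check: Δ ∝ 4a³ + 27b² = 4·7³ + 27·8² = 4·343 + 27·64 ≡ 9 (mod 11). Nonzero ⇒ E is nonsingular.
For each x ∈ F_11, compute rhs = x³ + 7·x + 8 mod 11, then count y ∈ F_11 with y² ≡ rhs.
  x = 0: rhs = 8, matching y values: none (0 points).
  x = 1: rhs = 5, matching y values: 4, 7 (2 points).
  x = 2: rhs = 8, matching y values: none (0 points).
  x = 3: rhs = 1, matching y values: 1, 10 (2 points).
  x = 4: rhs = 1, matching y values: 1, 10 (2 points).
  x = 5: rhs = 3, matching y values: 5, 6 (2 points).
  x = 6: rhs = 2, matching y values: none (0 points).
  x = 7: rhs = 4, matching y values: 2, 9 (2 points).
  x = 8: rhs = 4, matching y values: 2, 9 (2 points).
  x = 9: rhs = 8, matching y values: none (0 points).
  x = 10: rhs = 0, matching y values: 0 (1 points).
Total affine count: 13.
Full point count |E(F_11)| = 13 + 1 = 14.
Hasse bound: |14 − (11+1)| = |2| = 2 ≤ 2√11 ≈ 6.6332 ✓.


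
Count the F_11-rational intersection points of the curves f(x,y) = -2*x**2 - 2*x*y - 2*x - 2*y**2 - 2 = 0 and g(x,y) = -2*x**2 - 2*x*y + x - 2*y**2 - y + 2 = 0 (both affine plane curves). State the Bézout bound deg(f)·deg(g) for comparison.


Common zeros: {(4, 5), (9, 9)}; count = 2; Bézout bound = 4.

deg(f) = 2, deg(g) = 2, so Bézout bound = 4.
Scan x ∈ F_11. For each x, list the y ∈ F_11 with f(x, y) ≡ 0 and those with g(x, y) ≡ 0 (mod 11); the common zeros in that column are the intersection.
  x = 0: f ≡ 0 at y ∈ ∅; g ≡ 0 at y ∈ ∅; common: ∅.
  x = 1: f ≡ 0 at y ∈ {5}; g ≡ 0 at y ∈ ∅; common: ∅.
  x = 2: f ≡ 0 at y ∈ {3, 6}; g ≡ 0 at y ∈ {1, 2}; common: ∅.
  x = 3: f ≡ 0 at y ∈ {9, 10}; g ≡ 0 at y ∈ {1}; common: ∅.
  x = 4: f ≡ 0 at y ∈ {2, 5}; g ≡ 0 at y ∈ {5, 7}; common: {5}.
  x = 5: f ≡ 0 at y ∈ {3}; g ≡ 0 at y ∈ ∅; common: ∅.
  x = 6: f ≡ 0 at y ∈ ∅; g ≡ 0 at y ∈ {3, 7}; common: ∅.
  x = 7: f ≡ 0 at y ∈ ∅; g ≡ 0 at y ∈ ∅; common: ∅.
  x = 8: f ≡ 0 at y ∈ {4, 10}; g ≡ 0 at y ∈ {3, 5}; common: ∅.
  x = 9: f ≡ 0 at y ∈ {4, 9}; g ≡ 0 at y ∈ {9}; common: {9}.
  x = 10: f ≡ 0 at y ∈ ∅; g ≡ 0 at y ∈ {8, 9}; common: ∅.
Collecting: common zeros = {(4, 5), (9, 9)}, so the count is 2.
Comparison with the Bézout bound: 2 ≤ 4 = deg(f)·deg(g), as expected for curves with no common component (the affine F_11-count falls short of the bound because intersections may lie at infinity, over extension fields, or carry multiplicity).


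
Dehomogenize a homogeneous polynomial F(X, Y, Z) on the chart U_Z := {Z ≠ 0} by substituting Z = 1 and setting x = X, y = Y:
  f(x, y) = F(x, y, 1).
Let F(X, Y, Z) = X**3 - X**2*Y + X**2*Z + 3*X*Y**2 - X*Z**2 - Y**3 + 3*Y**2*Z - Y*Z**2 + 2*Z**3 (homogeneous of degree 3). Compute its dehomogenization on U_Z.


f(x, y) = x**3 - x**2*y + x**2 + 3*x*y**2 - x - y**3 + 3*y**2 - y + 2

On U_Z we set Z = 1. Each monomial c·X^i·Y^j·Z^k in F becomes c·x^i·y^j·1^k = c·x^i·y^j.
Substituting Z = 1: F(X, Y, 1) = x**3 - x**2*y + x**2 + 3*x*y**2 - x - y**3 + 3*y**2 - y + 2.
Note: deg(f) ≤ deg(F) = 3; strict inequality happens when F is divisible by Z (lost terms).


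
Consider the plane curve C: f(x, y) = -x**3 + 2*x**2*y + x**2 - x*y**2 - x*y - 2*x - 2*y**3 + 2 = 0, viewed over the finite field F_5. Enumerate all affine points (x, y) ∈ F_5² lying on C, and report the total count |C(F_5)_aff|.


Affine F_5-points: {(0, 1), (1, 0), (1, 3), (1, 4), (2, 3), (3, 2), (4, 2), (4, 3)}; count = 8.

For each of the 25 pairs (x, y) ∈ F_5², evaluate f(x, y) mod 5. Record the zeros.
  x = 0: [0↦2, 1↦0, 2↦1, 3↦3, 4↦4]  zeros at y ∈ {1}
  x = 1: [0↦0, 1↦3, 2↦2, 3↦0, 4↦0]  zeros at y ∈ {0, 3, 4}
  x = 2: [0↦4, 1↦1, 2↦2, 3↦0, 4↦3]  zeros at y ∈ {3}
  x = 3: [0↦3, 1↦3, 2↦0, 3↦2, 4↦2]  zeros at y ∈ {2}
  x = 4: [0↦1, 1↦3, 2↦0, 3↦0, 4↦1]  zeros at y ∈ {2, 3}
Collecting zeros: affine points = {(0, 1), (1, 0), (1, 3), (1, 4), (2, 3), (3, 2), (4, 2), (4, 3)}.
Total count |C(F_5)_aff| = 8.
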